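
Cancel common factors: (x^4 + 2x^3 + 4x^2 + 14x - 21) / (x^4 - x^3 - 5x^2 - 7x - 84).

By polynomial division,
  x^4 + 2x^3 + 4x^2 + 14x - 21 = (x^4 - x^3 - 5x^2 - 7x - 84) + (3x^3 + 9x^2 + 21x + 63)
  x^4 - x^3 - 5x^2 - 7x - 84 = ((1/3)x - 4/3)(3x^3 + 9x^2 + 21x + 63) + (0)
Last nonzero remainder: 3x^3 + 9x^2 + 21x + 63. Dividing through by 3 gives the monic gcd x^3 + 3x^2 + 7x + 21.
Cancel x^3 + 3x^2 + 7x + 21 from numerator and denominator to get the reduced form.

(x - 1)/(x - 4)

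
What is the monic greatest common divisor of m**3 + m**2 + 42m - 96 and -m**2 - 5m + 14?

m - 2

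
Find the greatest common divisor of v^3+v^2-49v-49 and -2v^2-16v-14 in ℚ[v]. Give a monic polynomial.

v^2+8v+7

Apply the Euclidean algorithm:
  v^3+v^2-49v-49 = (-(1/2)v+7/2)(-2v^2-16v-14) + (0)
Last nonzero remainder: -2v^2-16v-14. Dividing through by -2 gives the monic gcd v^2+8v+7.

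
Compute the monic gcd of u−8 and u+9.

By polynomial division,
  u−8 = (u+9) + (−17)
  u+9 = (−(1/17)u−9/17)(−17) + (0)
The last nonzero remainder is the constant −17, so the polynomials are coprime and gcd = 1.

1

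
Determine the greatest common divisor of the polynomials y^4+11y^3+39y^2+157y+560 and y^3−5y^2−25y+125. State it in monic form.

y+5

By polynomial division,
  y^4+11y^3+39y^2+157y+560 = (y+16)(y^3−5y^2−25y+125) + (144y^2+432y−1440)
  y^3−5y^2−25y+125 = ((1/144)y−1/18)(144y^2+432y−1440) + (9y+45)
  144y^2+432y−1440 = (16y−32)(9y+45) + (0)
Last nonzero remainder: 9y+45. Dividing through by 9 gives the monic gcd y+5.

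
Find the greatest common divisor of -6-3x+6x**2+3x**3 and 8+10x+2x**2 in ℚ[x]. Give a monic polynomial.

1+x

Apply the Euclidean algorithm:
  3x**3+6x**2-3x-6 = ((3/2)x-9/2)(2x**2+10x+8) + (30x+30)
  2x**2+10x+8 = ((1/15)x+4/15)(30x+30) + (0)
Last nonzero remainder: 30x+30. Dividing through by 30 gives the monic gcd x+1.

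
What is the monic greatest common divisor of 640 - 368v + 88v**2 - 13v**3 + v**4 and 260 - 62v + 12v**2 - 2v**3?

Apply the Euclidean algorithm:
  v**4 - 13v**3 + 88v**2 - 368v + 640 = (-(1/2)v + 7/2)(-2v**3 + 12v**2 - 62v + 260) + (15v**2 - 21v - 270)
  -2v**3 + 12v**2 - 62v + 260 = (-(2/15)v + 46/75)(15v**2 - 21v - 270) + (-(2128/25)v + 2128/5)
  15v**2 - 21v - 270 = (-(375/2128)v - 675/1064)(-(2128/25)v + 2128/5) + (0)
Last nonzero remainder: -(2128/25)v + 2128/5. Dividing through by -2128/25 gives the monic gcd v - 5.

-5 + v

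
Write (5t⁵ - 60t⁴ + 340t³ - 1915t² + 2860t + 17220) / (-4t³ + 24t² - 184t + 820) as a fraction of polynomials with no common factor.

(-5t³ + 55t² - 80t - 420)/(4t - 20)

Repeated division with remainder:
  5t⁵ - 60t⁴ + 340t³ - 1915t² + 2860t + 17220 = (-(5/4)t² + (15/2)t + 35/2)(-4t³ + 24t² - 184t + 820) + (70t² - 70t + 2870)
  -4t³ + 24t² - 184t + 820 = (-(2/35)t + 2/7)(70t² - 70t + 2870) + (0)
Last nonzero remainder: 70t² - 70t + 2870. Dividing through by 70 gives the monic gcd t² - t + 41.
Cancel t² - t + 41 from numerator and denominator to get the reduced form.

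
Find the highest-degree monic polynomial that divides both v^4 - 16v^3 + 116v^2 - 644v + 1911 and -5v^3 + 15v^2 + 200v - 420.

Repeated division with remainder:
  v^4 - 16v^3 + 116v^2 - 644v + 1911 = (-(1/5)v + 13/5)(-5v^3 + 15v^2 + 200v - 420) + (117v^2 - 1248v + 3003)
  -5v^3 + 15v^2 + 200v - 420 = (-(5/117)v - 115/351)(117v^2 - 1248v + 3003) + (-(725/9)v + 5075/9)
  117v^2 - 1248v + 3003 = (-(1053/725)v + 3861/725)(-(725/9)v + 5075/9) + (0)
Last nonzero remainder: -(725/9)v + 5075/9. Dividing through by -725/9 gives the monic gcd v - 7.

v - 7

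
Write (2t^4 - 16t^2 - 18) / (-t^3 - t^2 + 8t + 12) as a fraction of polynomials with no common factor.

By polynomial division,
  2t^4 - 16t^2 - 18 = (-2t + 2)(-t^3 - t^2 + 8t + 12) + (2t^2 + 8t - 42)
  -t^3 - t^2 + 8t + 12 = (-(1/2)t + 3/2)(2t^2 + 8t - 42) + (-25t + 75)
  2t^2 + 8t - 42 = (-(2/25)t - 14/25)(-25t + 75) + (0)
Last nonzero remainder: -25t + 75. Dividing through by -25 gives the monic gcd t - 3.
Cancel t - 3 from numerator and denominator to get the reduced form.

(-2t^3 - 6t^2 - 2t - 6)/(t^2 + 4t + 4)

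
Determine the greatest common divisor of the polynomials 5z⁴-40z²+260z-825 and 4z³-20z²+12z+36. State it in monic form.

z-3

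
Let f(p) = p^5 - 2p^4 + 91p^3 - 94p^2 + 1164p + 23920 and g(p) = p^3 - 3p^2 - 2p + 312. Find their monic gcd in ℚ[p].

Apply the Euclidean algorithm:
  p^5 - 2p^4 + 91p^3 - 94p^2 + 1164p + 23920 = (p^2 + p + 96)(p^3 - 3p^2 - 2p + 312) + (-116p^2 + 1044p - 6032)
  p^3 - 3p^2 - 2p + 312 = (-(1/116)p - 3/58)(-116p^2 + 1044p - 6032) + (0)
Last nonzero remainder: -116p^2 + 1044p - 6032. Dividing through by -116 gives the monic gcd p^2 - 9p + 52.

p^2 - 9p + 52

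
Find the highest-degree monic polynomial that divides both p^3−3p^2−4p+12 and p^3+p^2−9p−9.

Euclidean algorithm in ℚ[p]:
  p^3−3p^2−4p+12 = (p^3+p^2−9p−9) + (−4p^2+5p+21)
  p^3+p^2−9p−9 = (−(1/4)p−9/16)(−4p^2+5p+21) + (−(15/16)p+45/16)
  −4p^2+5p+21 = ((64/15)p+112/15)(−(15/16)p+45/16) + (0)
Last nonzero remainder: −(15/16)p+45/16. Dividing through by −15/16 gives the monic gcd p−3.

p−3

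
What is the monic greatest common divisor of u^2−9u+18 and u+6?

Repeated division with remainder:
  u^2−9u+18 = (u−15)(u+6) + (108)
  u+6 = ((1/108)u+1/18)(108) + (0)
The last nonzero remainder is the constant 108, so the polynomials are coprime and gcd = 1.

1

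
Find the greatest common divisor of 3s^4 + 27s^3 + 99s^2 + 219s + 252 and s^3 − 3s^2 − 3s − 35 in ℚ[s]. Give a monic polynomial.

s^2 + 2s + 7

Apply the Euclidean algorithm:
  3s^4 + 27s^3 + 99s^2 + 219s + 252 = (3s + 36)(s^3 − 3s^2 − 3s − 35) + (216s^2 + 432s + 1512)
  s^3 − 3s^2 − 3s − 35 = ((1/216)s − 5/216)(216s^2 + 432s + 1512) + (0)
Last nonzero remainder: 216s^2 + 432s + 1512. Dividing through by 216 gives the monic gcd s^2 + 2s + 7.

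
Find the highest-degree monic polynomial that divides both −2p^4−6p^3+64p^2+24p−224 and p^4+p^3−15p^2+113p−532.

p^2+3p−28

Apply the Euclidean algorithm:
  −2p^4−6p^3+64p^2+24p−224 = (−2)(p^4+p^3−15p^2+113p−532) + (−4p^3+34p^2+250p−1288)
  p^4+p^3−15p^2+113p−532 = (−(1/4)p−19/8)(−4p^3+34p^2+250p−1288) + ((513/4)p^2+(1539/4)p−3591)
  −4p^3+34p^2+250p−1288 = (−(16/513)p+184/513)((513/4)p^2+(1539/4)p−3591) + (0)
Last nonzero remainder: (513/4)p^2+(1539/4)p−3591. Dividing through by 513/4 gives the monic gcd p^2+3p−28.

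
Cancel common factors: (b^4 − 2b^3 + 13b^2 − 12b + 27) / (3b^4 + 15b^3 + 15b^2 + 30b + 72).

(b^2 − b + 9)/(3b^2 + 18b + 24)

Apply the Euclidean algorithm:
  b^4 − 2b^3 + 13b^2 − 12b + 27 = (1/3)(3b^4 + 15b^3 + 15b^2 + 30b + 72) + (−7b^3 + 8b^2 − 22b + 3)
  3b^4 + 15b^3 + 15b^2 + 30b + 72 = (−(3/7)b − 129/49)(−7b^3 + 8b^2 − 22b + 3) + ((1305/49)b^2 − (1305/49)b + 3915/49)
  −7b^3 + 8b^2 − 22b + 3 = (−(343/1305)b + 49/1305)((1305/49)b^2 − (1305/49)b + 3915/49) + (0)
Last nonzero remainder: (1305/49)b^2 − (1305/49)b + 3915/49. Dividing through by 1305/49 gives the monic gcd b^2 − b + 3.
Cancel b^2 − b + 3 from numerator and denominator to get the reduced form.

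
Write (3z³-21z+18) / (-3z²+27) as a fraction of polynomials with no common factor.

(-z²+3z-2)/(z-3)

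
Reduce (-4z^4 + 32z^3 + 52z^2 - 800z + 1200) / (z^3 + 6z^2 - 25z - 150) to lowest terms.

Repeated division with remainder:
  -4z^4 + 32z^3 + 52z^2 - 800z + 1200 = (-4z + 56)(z^3 + 6z^2 - 25z - 150) + (-384z^2 + 9600)
  z^3 + 6z^2 - 25z - 150 = (-(1/384)z - 1/64)(-384z^2 + 9600) + (0)
Last nonzero remainder: -384z^2 + 9600. Dividing through by -384 gives the monic gcd z^2 - 25.
Cancel z^2 - 25 from numerator and denominator to get the reduced form.

(-4z^2 + 32z - 48)/(z + 6)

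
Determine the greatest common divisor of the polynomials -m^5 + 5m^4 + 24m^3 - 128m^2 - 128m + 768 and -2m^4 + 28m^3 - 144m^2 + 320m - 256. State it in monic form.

m^3 - 12m^2 + 48m - 64

Apply the Euclidean algorithm:
  -m^5 + 5m^4 + 24m^3 - 128m^2 - 128m + 768 = ((1/2)m + 9/2)(-2m^4 + 28m^3 - 144m^2 + 320m - 256) + (-30m^3 + 360m^2 - 1440m + 1920)
  -2m^4 + 28m^3 - 144m^2 + 320m - 256 = ((1/15)m - 2/15)(-30m^3 + 360m^2 - 1440m + 1920) + (0)
Last nonzero remainder: -30m^3 + 360m^2 - 1440m + 1920. Dividing through by -30 gives the monic gcd m^3 - 12m^2 + 48m - 64.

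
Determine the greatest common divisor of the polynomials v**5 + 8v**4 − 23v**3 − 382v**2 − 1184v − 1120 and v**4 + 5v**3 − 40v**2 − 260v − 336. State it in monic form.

v**3 − v**2 − 34v − 56

Repeated division with remainder:
  v**5 + 8v**4 − 23v**3 − 382v**2 − 1184v − 1120 = (v + 3)(v**4 + 5v**3 − 40v**2 − 260v − 336) + (2v**3 − 2v**2 − 68v − 112)
  v**4 + 5v**3 − 40v**2 − 260v − 336 = ((1/2)v + 3)(2v**3 − 2v**2 − 68v − 112) + (0)
Last nonzero remainder: 2v**3 − 2v**2 − 68v − 112. Dividing through by 2 gives the monic gcd v**3 − v**2 − 34v − 56.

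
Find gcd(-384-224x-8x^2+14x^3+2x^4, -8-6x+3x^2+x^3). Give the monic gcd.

4+x

Euclidean algorithm in ℚ[x]:
  2x^4+14x^3-8x^2-224x-384 = (2x+8)(x^3+3x^2-6x-8) + (-20x^2-160x-320)
  x^3+3x^2-6x-8 = (-(1/20)x+1/4)(-20x^2-160x-320) + (18x+72)
  -20x^2-160x-320 = (-(10/9)x-40/9)(18x+72) + (0)
Last nonzero remainder: 18x+72. Dividing through by 18 gives the monic gcd x+4.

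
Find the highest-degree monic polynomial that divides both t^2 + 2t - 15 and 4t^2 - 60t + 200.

By polynomial division,
  t^2 + 2t - 15 = (1/4)(4t^2 - 60t + 200) + (17t - 65)
  4t^2 - 60t + 200 = ((4/17)t - 760/289)(17t - 65) + (8400/289)
  17t - 65 = ((4913/8400)t - 3757/1680)(8400/289) + (0)
The last nonzero remainder is the constant 8400/289, so the polynomials are coprime and gcd = 1.

1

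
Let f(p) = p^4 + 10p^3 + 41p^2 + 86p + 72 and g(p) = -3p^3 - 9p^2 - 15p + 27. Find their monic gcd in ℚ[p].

Euclidean algorithm in ℚ[p]:
  p^4 + 10p^3 + 41p^2 + 86p + 72 = (-(1/3)p - 7/3)(-3p^3 - 9p^2 - 15p + 27) + (15p^2 + 60p + 135)
  -3p^3 - 9p^2 - 15p + 27 = (-(1/5)p + 1/5)(15p^2 + 60p + 135) + (0)
Last nonzero remainder: 15p^2 + 60p + 135. Dividing through by 15 gives the monic gcd p^2 + 4p + 9.

p^2 + 4p + 9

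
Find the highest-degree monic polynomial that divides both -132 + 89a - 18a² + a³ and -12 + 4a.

Euclidean algorithm in ℚ[a]:
  a³ - 18a² + 89a - 132 = ((1/4)a² - (15/4)a + 11)(4a - 12) + (0)
Last nonzero remainder: 4a - 12. Dividing through by 4 gives the monic gcd a - 3.

-3 + a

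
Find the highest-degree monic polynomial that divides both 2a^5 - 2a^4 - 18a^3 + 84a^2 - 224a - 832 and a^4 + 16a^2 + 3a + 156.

a^2 - 3a + 13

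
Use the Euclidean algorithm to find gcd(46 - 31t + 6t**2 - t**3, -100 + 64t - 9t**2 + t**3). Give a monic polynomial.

-2 + t

Apply the Euclidean algorithm:
  -t**3 + 6t**2 - 31t + 46 = (-1)(t**3 - 9t**2 + 64t - 100) + (-3t**2 + 33t - 54)
  t**3 - 9t**2 + 64t - 100 = (-(1/3)t - 2/3)(-3t**2 + 33t - 54) + (68t - 136)
  -3t**2 + 33t - 54 = (-(3/68)t + 27/68)(68t - 136) + (0)
Last nonzero remainder: 68t - 136. Dividing through by 68 gives the monic gcd t - 2.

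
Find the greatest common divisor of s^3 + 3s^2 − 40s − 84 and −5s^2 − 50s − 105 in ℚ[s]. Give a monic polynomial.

s + 7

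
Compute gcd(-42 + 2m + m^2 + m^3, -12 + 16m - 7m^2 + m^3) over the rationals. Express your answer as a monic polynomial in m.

Apply the Euclidean algorithm:
  m^3 + m^2 + 2m - 42 = (m^3 - 7m^2 + 16m - 12) + (8m^2 - 14m - 30)
  m^3 - 7m^2 + 16m - 12 = ((1/8)m - 21/32)(8m^2 - 14m - 30) + ((169/16)m - 507/16)
  8m^2 - 14m - 30 = ((128/169)m + 160/169)((169/16)m - 507/16) + (0)
Last nonzero remainder: (169/16)m - 507/16. Dividing through by 169/16 gives the monic gcd m - 3.

-3 + m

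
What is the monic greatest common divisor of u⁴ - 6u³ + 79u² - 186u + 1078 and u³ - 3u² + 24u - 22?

Euclidean algorithm in ℚ[u]:
  u⁴ - 6u³ + 79u² - 186u + 1078 = (u - 3)(u³ - 3u² + 24u - 22) + (46u² - 92u + 1012)
  u³ - 3u² + 24u - 22 = ((1/46)u - 1/46)(46u² - 92u + 1012) + (0)
Last nonzero remainder: 46u² - 92u + 1012. Dividing through by 46 gives the monic gcd u² - 2u + 22.

u² - 2u + 22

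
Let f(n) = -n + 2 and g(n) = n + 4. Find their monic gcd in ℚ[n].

1

Euclidean algorithm in ℚ[n]:
  -n + 2 = (-1)(n + 4) + (6)
  n + 4 = ((1/6)n + 2/3)(6) + (0)
The last nonzero remainder is the constant 6, so the polynomials are coprime and gcd = 1.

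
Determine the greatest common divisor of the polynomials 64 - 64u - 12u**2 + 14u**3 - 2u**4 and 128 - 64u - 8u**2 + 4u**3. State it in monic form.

Apply the Euclidean algorithm:
  -2u**4 + 14u**3 - 12u**2 - 64u + 64 = (-(1/2)u + 5/2)(4u**3 - 8u**2 - 64u + 128) + (-24u**2 + 160u - 256)
  4u**3 - 8u**2 - 64u + 128 = (-(1/6)u - 7/9)(-24u**2 + 160u - 256) + ((160/9)u - 640/9)
  -24u**2 + 160u - 256 = (-(27/20)u + 18/5)((160/9)u - 640/9) + (0)
Last nonzero remainder: (160/9)u - 640/9. Dividing through by 160/9 gives the monic gcd u - 4.

-4 + u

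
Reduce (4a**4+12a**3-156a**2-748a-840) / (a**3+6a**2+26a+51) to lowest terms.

Repeated division with remainder:
  4a**4+12a**3-156a**2-748a-840 = (4a-12)(a**3+6a**2+26a+51) + (-188a**2-640a-228)
  a**3+6a**2+26a+51 = (-(1/188)a-61/4418)(-188a**2-640a-228) + ((35235/2209)a+105705/2209)
  -188a**2-640a-228 = (-(415292/35235)a-167884/35235)((35235/2209)a+105705/2209) + (0)
Last nonzero remainder: (35235/2209)a+105705/2209. Dividing through by 35235/2209 gives the monic gcd a+3.
Cancel a+3 from numerator and denominator to get the reduced form.

(4a**3-156a-280)/(a**2+3a+17)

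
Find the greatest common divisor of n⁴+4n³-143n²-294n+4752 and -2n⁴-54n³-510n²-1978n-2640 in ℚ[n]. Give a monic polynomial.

Euclidean algorithm in ℚ[n]:
  n⁴+4n³-143n²-294n+4752 = (-1/2)(-2n⁴-54n³-510n²-1978n-2640) + (-23n³-398n²-1283n+3432)
  -2n⁴-54n³-510n²-1978n-2640 = ((2/23)n+446/529)(-23n³-398n²-1283n+3432) + (-(33264/529)n²-(632016/529)n-2927232/529)
  -23n³-398n²-1283n+3432 = ((12167/33264)n-6877/11088)(-(33264/529)n²-(632016/529)n-2927232/529) + (0)
Last nonzero remainder: -(33264/529)n²-(632016/529)n-2927232/529. Dividing through by -33264/529 gives the monic gcd n²+19n+88.

n²+19n+88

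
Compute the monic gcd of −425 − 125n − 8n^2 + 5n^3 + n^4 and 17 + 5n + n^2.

17 + 5n + n^2

By polynomial division,
  n^4 + 5n^3 − 8n^2 − 125n − 425 = (n^2 − 25)(n^2 + 5n + 17) + (0)
The last nonzero remainder n^2 + 5n + 17 is already monic.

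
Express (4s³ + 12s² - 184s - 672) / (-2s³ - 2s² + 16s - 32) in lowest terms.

By polynomial division,
  4s³ + 12s² - 184s - 672 = (-2)(-2s³ - 2s² + 16s - 32) + (8s² - 152s - 736)
  -2s³ - 2s² + 16s - 32 = (-(1/4)s - 5)(8s² - 152s - 736) + (-928s - 3712)
  8s² - 152s - 736 = (-(1/116)s + 23/116)(-928s - 3712) + (0)
Last nonzero remainder: -928s - 3712. Dividing through by -928 gives the monic gcd s + 4.
Cancel s + 4 from numerator and denominator to get the reduced form.

(-2s² + 2s + 84)/(s² - 3s + 4)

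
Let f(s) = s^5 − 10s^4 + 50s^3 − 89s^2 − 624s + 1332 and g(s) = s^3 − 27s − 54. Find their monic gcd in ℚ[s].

By polynomial division,
  s^5 − 10s^4 + 50s^3 − 89s^2 − 624s + 1332 = (s^2 − 10s + 77)(s^3 − 27s − 54) + (−305s^2 + 915s + 5490)
  s^3 − 27s − 54 = (−(1/305)s − 3/305)(−305s^2 + 915s + 5490) + (0)
Last nonzero remainder: −305s^2 + 915s + 5490. Dividing through by −305 gives the monic gcd s^2 − 3s − 18.

s^2 − 3s − 18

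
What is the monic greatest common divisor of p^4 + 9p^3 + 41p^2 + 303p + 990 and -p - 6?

p + 6

Repeated division with remainder:
  p^4 + 9p^3 + 41p^2 + 303p + 990 = (-p^3 - 3p^2 - 23p - 165)(-p - 6) + (0)
Last nonzero remainder: -p - 6. Dividing through by -1 gives the monic gcd p + 6.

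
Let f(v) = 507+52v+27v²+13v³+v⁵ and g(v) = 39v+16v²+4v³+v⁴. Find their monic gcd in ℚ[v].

By polynomial division,
  v⁵+13v³+27v²+52v+507 = (v-4)(v⁴+4v³+16v²+39v) + (13v³+52v²+208v+507)
  v⁴+4v³+16v²+39v = ((1/13)v)(13v³+52v²+208v+507) + (0)
Last nonzero remainder: 13v³+52v²+208v+507. Dividing through by 13 gives the monic gcd v³+4v²+16v+39.

39+16v+4v²+v³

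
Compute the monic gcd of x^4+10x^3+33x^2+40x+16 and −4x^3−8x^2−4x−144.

x+4

Euclidean algorithm in ℚ[x]:
  x^4+10x^3+33x^2+40x+16 = (−(1/4)x−2)(−4x^3−8x^2−4x−144) + (16x^2−4x−272)
  −4x^3−8x^2−4x−144 = (−(1/4)x−9/16)(16x^2−4x−272) + (−(297/4)x−297)
  16x^2−4x−272 = (−(64/297)x+272/297)(−(297/4)x−297) + (0)
Last nonzero remainder: −(297/4)x−297. Dividing through by −297/4 gives the monic gcd x+4.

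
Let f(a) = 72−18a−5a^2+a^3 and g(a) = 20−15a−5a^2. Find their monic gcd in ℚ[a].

4+a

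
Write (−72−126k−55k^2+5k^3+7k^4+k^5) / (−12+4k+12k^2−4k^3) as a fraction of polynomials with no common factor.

Euclidean algorithm in ℚ[k]:
  k^5+7k^4+5k^3−55k^2−126k−72 = (−(1/4)k^2−(5/2)k−9)(−4k^3+12k^2+4k−12) + (60k^2−120k−180)
  −4k^3+12k^2+4k−12 = (−(1/15)k+1/15)(60k^2−120k−180) + (0)
Last nonzero remainder: 60k^2−120k−180. Dividing through by 60 gives the monic gcd k^2−2k−3.
Cancel k^2−2k−3 from numerator and denominator to get the reduced form.

(−24−26k−9k^2−k^3)/(−4+4k)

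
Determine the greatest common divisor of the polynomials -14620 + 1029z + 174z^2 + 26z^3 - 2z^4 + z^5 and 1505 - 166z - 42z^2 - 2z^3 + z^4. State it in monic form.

Euclidean algorithm in ℚ[z]:
  z^5 - 2z^4 + 26z^3 + 174z^2 + 1029z - 14620 = (z)(z^4 - 2z^3 - 42z^2 - 166z + 1505) + (68z^3 + 340z^2 - 476z - 14620)
  z^4 - 2z^3 - 42z^2 - 166z + 1505 = ((1/68)z - 7/68)(68z^3 + 340z^2 - 476z - 14620) + (0)
Last nonzero remainder: 68z^3 + 340z^2 - 476z - 14620. Dividing through by 68 gives the monic gcd z^3 + 5z^2 - 7z - 215.

-215 - 7z + 5z^2 + z^3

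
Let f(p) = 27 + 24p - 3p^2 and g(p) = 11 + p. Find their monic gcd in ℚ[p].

1

Apply the Euclidean algorithm:
  -3p^2 + 24p + 27 = (-3p + 57)(p + 11) + (-600)
  p + 11 = (-(1/600)p - 11/600)(-600) + (0)
The last nonzero remainder is the constant -600, so the polynomials are coprime and gcd = 1.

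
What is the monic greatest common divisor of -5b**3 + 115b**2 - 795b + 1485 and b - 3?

b - 3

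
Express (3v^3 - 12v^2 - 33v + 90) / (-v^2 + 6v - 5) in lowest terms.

Euclidean algorithm in ℚ[v]:
  3v^3 - 12v^2 - 33v + 90 = (-3v - 6)(-v^2 + 6v - 5) + (-12v + 60)
  -v^2 + 6v - 5 = ((1/12)v - 1/12)(-12v + 60) + (0)
Last nonzero remainder: -12v + 60. Dividing through by -12 gives the monic gcd v - 5.
Cancel v - 5 from numerator and denominator to get the reduced form.

(-3v^2 - 3v + 18)/(v - 1)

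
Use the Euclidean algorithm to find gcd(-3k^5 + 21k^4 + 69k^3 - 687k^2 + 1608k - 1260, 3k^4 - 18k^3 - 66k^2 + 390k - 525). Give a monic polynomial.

Apply the Euclidean algorithm:
  -3k^5 + 21k^4 + 69k^3 - 687k^2 + 1608k - 1260 = (-k + 1)(3k^4 - 18k^3 - 66k^2 + 390k - 525) + (21k^3 - 231k^2 + 693k - 735)
  3k^4 - 18k^3 - 66k^2 + 390k - 525 = ((1/7)k + 5/7)(21k^3 - 231k^2 + 693k - 735) + (0)
Last nonzero remainder: 21k^3 - 231k^2 + 693k - 735. Dividing through by 21 gives the monic gcd k^3 - 11k^2 + 33k - 35.

k^3 - 11k^2 + 33k - 35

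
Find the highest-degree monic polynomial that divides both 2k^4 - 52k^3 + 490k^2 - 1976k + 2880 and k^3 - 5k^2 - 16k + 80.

k^2 - 9k + 20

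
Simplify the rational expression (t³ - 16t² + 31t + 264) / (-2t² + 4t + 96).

Repeated division with remainder:
  t³ - 16t² + 31t + 264 = (-(1/2)t + 7)(-2t² + 4t + 96) + (51t - 408)
  -2t² + 4t + 96 = (-(2/51)t - 4/17)(51t - 408) + (0)
Last nonzero remainder: 51t - 408. Dividing through by 51 gives the monic gcd t - 8.
Cancel t - 8 from numerator and denominator to get the reduced form.

(-t² + 8t + 33)/(2t + 12)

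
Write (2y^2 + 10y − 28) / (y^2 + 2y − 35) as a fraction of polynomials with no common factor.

Repeated division with remainder:
  2y^2 + 10y − 28 = (2)(y^2 + 2y − 35) + (6y + 42)
  y^2 + 2y − 35 = ((1/6)y − 5/6)(6y + 42) + (0)
Last nonzero remainder: 6y + 42. Dividing through by 6 gives the monic gcd y + 7.
Cancel y + 7 from numerator and denominator to get the reduced form.

(2y − 4)/(y − 5)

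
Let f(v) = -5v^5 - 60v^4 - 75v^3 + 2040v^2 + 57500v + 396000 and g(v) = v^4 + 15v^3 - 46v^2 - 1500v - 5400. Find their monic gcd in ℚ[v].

v^3 + 9v^2 - 100v - 900

Repeated division with remainder:
  -5v^5 - 60v^4 - 75v^3 + 2040v^2 + 57500v + 396000 = (-5v + 15)(v^4 + 15v^3 - 46v^2 - 1500v - 5400) + (-530v^3 - 4770v^2 + 53000v + 477000)
  v^4 + 15v^3 - 46v^2 - 1500v - 5400 = (-(1/530)v - 3/265)(-530v^3 - 4770v^2 + 53000v + 477000) + (0)
Last nonzero remainder: -530v^3 - 4770v^2 + 53000v + 477000. Dividing through by -530 gives the monic gcd v^3 + 9v^2 - 100v - 900.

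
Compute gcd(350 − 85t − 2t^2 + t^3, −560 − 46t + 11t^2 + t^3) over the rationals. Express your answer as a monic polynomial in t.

−70 + 3t + t^2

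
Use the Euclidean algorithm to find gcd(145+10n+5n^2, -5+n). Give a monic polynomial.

1

Repeated division with remainder:
  5n^2+10n+145 = (5n+35)(n-5) + (320)
  n-5 = ((1/320)n-1/64)(320) + (0)
The last nonzero remainder is the constant 320, so the polynomials are coprime and gcd = 1.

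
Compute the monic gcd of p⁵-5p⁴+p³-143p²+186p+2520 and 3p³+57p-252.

Euclidean algorithm in ℚ[p]:
  p⁵-5p⁴+p³-143p²+186p+2520 = ((1/3)p²-(5/3)p-6)(3p³+57p-252) + (36p²+108p+1008)
  3p³+57p-252 = ((1/12)p-1/4)(36p²+108p+1008) + (0)
Last nonzero remainder: 36p²+108p+1008. Dividing through by 36 gives the monic gcd p²+3p+28.

p²+3p+28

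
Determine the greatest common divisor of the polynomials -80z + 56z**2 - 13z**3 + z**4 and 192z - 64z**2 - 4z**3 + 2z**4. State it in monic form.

16z - 8z**2 + z**3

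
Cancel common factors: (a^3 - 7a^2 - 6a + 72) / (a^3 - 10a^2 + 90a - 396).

(a^2 - a - 12)/(a^2 - 4a + 66)

Euclidean algorithm in ℚ[a]:
  a^3 - 7a^2 - 6a + 72 = (a^3 - 10a^2 + 90a - 396) + (3a^2 - 96a + 468)
  a^3 - 10a^2 + 90a - 396 = ((1/3)a + 22/3)(3a^2 - 96a + 468) + (638a - 3828)
  3a^2 - 96a + 468 = ((3/638)a - 39/319)(638a - 3828) + (0)
Last nonzero remainder: 638a - 3828. Dividing through by 638 gives the monic gcd a - 6.
Cancel a - 6 from numerator and denominator to get the reduced form.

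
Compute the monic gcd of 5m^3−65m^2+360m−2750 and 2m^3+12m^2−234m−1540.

m−11

Euclidean algorithm in ℚ[m]:
  5m^3−65m^2+360m−2750 = (5/2)(2m^3+12m^2−234m−1540) + (−95m^2+945m+1100)
  2m^3+12m^2−234m−1540 = (−(2/95)m−606/1805)(−95m^2+945m+1100) + ((38420/361)m−422620/361)
  −95m^2+945m+1100 = (−(6859/7684)m−1805/1921)((38420/361)m−422620/361) + (0)
Last nonzero remainder: (38420/361)m−422620/361. Dividing through by 38420/361 gives the monic gcd m−11.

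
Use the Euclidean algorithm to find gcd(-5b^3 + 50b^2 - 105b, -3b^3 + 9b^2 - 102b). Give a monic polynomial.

b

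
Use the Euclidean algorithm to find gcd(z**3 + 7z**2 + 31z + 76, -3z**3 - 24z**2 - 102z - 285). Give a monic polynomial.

By polynomial division,
  z**3 + 7z**2 + 31z + 76 = (-1/3)(-3z**3 - 24z**2 - 102z - 285) + (-z**2 - 3z - 19)
  -3z**3 - 24z**2 - 102z - 285 = (3z + 15)(-z**2 - 3z - 19) + (0)
Last nonzero remainder: -z**2 - 3z - 19. Dividing through by -1 gives the monic gcd z**2 + 3z + 19.

z**2 + 3z + 19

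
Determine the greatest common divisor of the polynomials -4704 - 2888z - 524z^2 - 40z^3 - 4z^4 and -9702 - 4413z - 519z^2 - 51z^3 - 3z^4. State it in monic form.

294 + 107z + 6z^2 + z^3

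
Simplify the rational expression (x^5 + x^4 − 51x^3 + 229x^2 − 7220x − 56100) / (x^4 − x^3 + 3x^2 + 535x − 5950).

Repeated division with remainder:
  x^5 + x^4 − 51x^3 + 229x^2 − 7220x − 56100 = (x + 2)(x^4 − x^3 + 3x^2 + 535x − 5950) + (−52x^3 − 312x^2 − 2340x − 44200)
  x^4 − x^3 + 3x^2 + 535x − 5950 = (−(1/52)x + 7/52)(−52x^3 − 312x^2 − 2340x − 44200) + (0)
Last nonzero remainder: −52x^3 − 312x^2 − 2340x − 44200. Dividing through by −52 gives the monic gcd x^3 + 6x^2 + 45x + 850.
Cancel x^3 + 6x^2 + 45x + 850 from numerator and denominator to get the reduced form.

(x^2 − 5x − 66)/(x − 7)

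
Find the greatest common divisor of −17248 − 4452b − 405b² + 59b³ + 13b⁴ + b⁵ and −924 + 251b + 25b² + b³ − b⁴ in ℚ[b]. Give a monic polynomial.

−308 − 19b + 2b² + b³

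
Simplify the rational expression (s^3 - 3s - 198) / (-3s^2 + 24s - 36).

(-s^2 - 6s - 33)/(3s - 6)

By polynomial division,
  s^3 - 3s - 198 = (-(1/3)s - 8/3)(-3s^2 + 24s - 36) + (49s - 294)
  -3s^2 + 24s - 36 = (-(3/49)s + 6/49)(49s - 294) + (0)
Last nonzero remainder: 49s - 294. Dividing through by 49 gives the monic gcd s - 6.
Cancel s - 6 from numerator and denominator to get the reduced form.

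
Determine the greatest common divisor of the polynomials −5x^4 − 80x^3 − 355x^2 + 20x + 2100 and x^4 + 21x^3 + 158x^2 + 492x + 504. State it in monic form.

x^2 + 13x + 42

By polynomial division,
  −5x^4 − 80x^3 − 355x^2 + 20x + 2100 = (−5)(x^4 + 21x^3 + 158x^2 + 492x + 504) + (25x^3 + 435x^2 + 2480x + 4620)
  x^4 + 21x^3 + 158x^2 + 492x + 504 = ((1/25)x + 18/125)(25x^3 + 435x^2 + 2480x + 4620) + (−(96/25)x^2 − (1248/25)x − 4032/25)
  25x^3 + 435x^2 + 2480x + 4620 = (−(625/96)x − 1375/48)(−(96/25)x^2 − (1248/25)x − 4032/25) + (0)
Last nonzero remainder: −(96/25)x^2 − (1248/25)x − 4032/25. Dividing through by −96/25 gives the monic gcd x^2 + 13x + 42.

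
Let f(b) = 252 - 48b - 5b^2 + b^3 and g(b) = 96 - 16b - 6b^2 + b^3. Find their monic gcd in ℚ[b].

Apply the Euclidean algorithm:
  b^3 - 5b^2 - 48b + 252 = (b^3 - 6b^2 - 16b + 96) + (b^2 - 32b + 156)
  b^3 - 6b^2 - 16b + 96 = (b + 26)(b^2 - 32b + 156) + (660b - 3960)
  b^2 - 32b + 156 = ((1/660)b - 13/330)(660b - 3960) + (0)
Last nonzero remainder: 660b - 3960. Dividing through by 660 gives the monic gcd b - 6.

-6 + b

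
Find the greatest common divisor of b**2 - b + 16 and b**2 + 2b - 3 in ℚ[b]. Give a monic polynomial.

1

Euclidean algorithm in ℚ[b]:
  b**2 - b + 16 = (b**2 + 2b - 3) + (-3b + 19)
  b**2 + 2b - 3 = (-(1/3)b - 25/9)(-3b + 19) + (448/9)
  -3b + 19 = (-(27/448)b + 171/448)(448/9) + (0)
The last nonzero remainder is the constant 448/9, so the polynomials are coprime and gcd = 1.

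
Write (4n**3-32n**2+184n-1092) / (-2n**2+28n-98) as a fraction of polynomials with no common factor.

(-2n**2+2n-78)/(n-7)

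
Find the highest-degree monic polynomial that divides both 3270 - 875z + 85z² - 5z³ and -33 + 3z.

Repeated division with remainder:
  -5z³ + 85z² - 875z + 3270 = (-(5/3)z² + 10z - 545/3)(3z - 33) + (-2725)
  3z - 33 = (-(3/2725)z + 33/2725)(-2725) + (0)
The last nonzero remainder is the constant -2725, so the polynomials are coprime and gcd = 1.

1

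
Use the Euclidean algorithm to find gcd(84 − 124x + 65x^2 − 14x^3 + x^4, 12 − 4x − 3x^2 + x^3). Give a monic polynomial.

6 − 5x + x^2

Apply the Euclidean algorithm:
  x^4 − 14x^3 + 65x^2 − 124x + 84 = (x − 11)(x^3 − 3x^2 − 4x + 12) + (36x^2 − 180x + 216)
  x^3 − 3x^2 − 4x + 12 = ((1/36)x + 1/18)(36x^2 − 180x + 216) + (0)
Last nonzero remainder: 36x^2 − 180x + 216. Dividing through by 36 gives the monic gcd x^2 − 5x + 6.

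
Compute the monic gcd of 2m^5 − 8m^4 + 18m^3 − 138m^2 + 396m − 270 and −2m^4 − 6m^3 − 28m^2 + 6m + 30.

m^3 + 2m^2 + 12m − 15

Euclidean algorithm in ℚ[m]:
  2m^5 − 8m^4 + 18m^3 − 138m^2 + 396m − 270 = (−m + 7)(−2m^4 − 6m^3 − 28m^2 + 6m + 30) + (32m^3 + 64m^2 + 384m − 480)
  −2m^4 − 6m^3 − 28m^2 + 6m + 30 = (−(1/16)m − 1/16)(32m^3 + 64m^2 + 384m − 480) + (0)
Last nonzero remainder: 32m^3 + 64m^2 + 384m − 480. Dividing through by 32 gives the monic gcd m^3 + 2m^2 + 12m − 15.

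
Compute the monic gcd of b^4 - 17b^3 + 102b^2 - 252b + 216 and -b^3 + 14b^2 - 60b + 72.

b^3 - 14b^2 + 60b - 72

Apply the Euclidean algorithm:
  b^4 - 17b^3 + 102b^2 - 252b + 216 = (-b + 3)(-b^3 + 14b^2 - 60b + 72) + (0)
Last nonzero remainder: -b^3 + 14b^2 - 60b + 72. Dividing through by -1 gives the monic gcd b^3 - 14b^2 + 60b - 72.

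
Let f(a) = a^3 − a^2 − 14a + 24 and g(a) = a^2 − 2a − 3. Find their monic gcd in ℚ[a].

Repeated division with remainder:
  a^3 − a^2 − 14a + 24 = (a + 1)(a^2 − 2a − 3) + (−9a + 27)
  a^2 − 2a − 3 = (−(1/9)a − 1/9)(−9a + 27) + (0)
Last nonzero remainder: −9a + 27. Dividing through by −9 gives the monic gcd a − 3.

a − 3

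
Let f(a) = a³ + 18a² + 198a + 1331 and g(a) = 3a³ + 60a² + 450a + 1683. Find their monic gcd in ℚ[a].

Repeated division with remainder:
  a³ + 18a² + 198a + 1331 = (1/3)(3a³ + 60a² + 450a + 1683) + (-2a² + 48a + 770)
  3a³ + 60a² + 450a + 1683 = (-(3/2)a - 66)(-2a² + 48a + 770) + (4773a + 52503)
  -2a² + 48a + 770 = (-(2/4773)a + 70/4773)(4773a + 52503) + (0)
Last nonzero remainder: 4773a + 52503. Dividing through by 4773 gives the monic gcd a + 11.

a + 11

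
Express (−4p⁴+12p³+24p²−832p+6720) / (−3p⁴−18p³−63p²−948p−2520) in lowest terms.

Euclidean algorithm in ℚ[p]:
  −4p⁴+12p³+24p²−832p+6720 = (4/3)(−3p⁴−18p³−63p²−948p−2520) + (36p³+108p²+432p+10080)
  −3p⁴−18p³−63p²−948p−2520 = (−(1/12)p−1/4)(36p³+108p²+432p+10080) + (0)
Last nonzero remainder: 36p³+108p²+432p+10080. Dividing through by 36 gives the monic gcd p³+3p²+12p+280.
Cancel p³+3p²+12p+280 from numerator and denominator to get the reduced form.

(4p−24)/(3p+9)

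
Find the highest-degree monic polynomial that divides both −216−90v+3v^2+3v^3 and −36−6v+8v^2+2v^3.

3+v

Repeated division with remainder:
  3v^3+3v^2−90v−216 = (3/2)(2v^3+8v^2−6v−36) + (−9v^2−81v−162)
  2v^3+8v^2−6v−36 = (−(2/9)v+10/9)(−9v^2−81v−162) + (48v+144)
  −9v^2−81v−162 = (−(3/16)v−9/8)(48v+144) + (0)
Last nonzero remainder: 48v+144. Dividing through by 48 gives the monic gcd v+3.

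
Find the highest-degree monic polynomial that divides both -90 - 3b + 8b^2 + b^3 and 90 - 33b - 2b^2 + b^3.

-18 + 3b + b^2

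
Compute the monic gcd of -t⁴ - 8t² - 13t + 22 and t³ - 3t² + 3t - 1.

Repeated division with remainder:
  -t⁴ - 8t² - 13t + 22 = (-t - 3)(t³ - 3t² + 3t - 1) + (-14t² - 5t + 19)
  t³ - 3t² + 3t - 1 = (-(1/14)t + 47/196)(-14t² - 5t + 19) + ((1089/196)t - 1089/196)
  -14t² - 5t + 19 = (-(2744/1089)t - 3724/1089)((1089/196)t - 1089/196) + (0)
Last nonzero remainder: (1089/196)t - 1089/196. Dividing through by 1089/196 gives the monic gcd t - 1.

t - 1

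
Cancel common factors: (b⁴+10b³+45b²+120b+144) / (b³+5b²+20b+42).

(b³+7b²+24b+48)/(b²+2b+14)

Repeated division with remainder:
  b⁴+10b³+45b²+120b+144 = (b+5)(b³+5b²+20b+42) + (−22b−66)
  b³+5b²+20b+42 = (−(1/22)b²−(1/11)b−7/11)(−22b−66) + (0)
Last nonzero remainder: −22b−66. Dividing through by −22 gives the monic gcd b+3.
Cancel b+3 from numerator and denominator to get the reduced form.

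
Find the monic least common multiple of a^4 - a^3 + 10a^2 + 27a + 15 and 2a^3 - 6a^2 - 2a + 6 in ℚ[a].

By polynomial division,
  a^4 - a^3 + 10a^2 + 27a + 15 = ((1/2)a + 1)(2a^3 - 6a^2 - 2a + 6) + (17a^2 + 26a + 9)
  2a^3 - 6a^2 - 2a + 6 = ((2/17)a - 154/289)(17a^2 + 26a + 9) + ((3120/289)a + 3120/289)
  17a^2 + 26a + 9 = ((4913/3120)a + 867/1040)((3120/289)a + 3120/289) + (0)
Last nonzero remainder: (3120/289)a + 3120/289. Dividing through by 3120/289 gives the monic gcd a + 1.
Then lcm(f, g) = f·g / gcd(f, g); expanding and making the result monic gives the answer.

a^6 - 5a^5 + 17a^4 - 16a^3 - 63a^2 + 21a + 45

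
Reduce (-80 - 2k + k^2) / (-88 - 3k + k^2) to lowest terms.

Euclidean algorithm in ℚ[k]:
  k^2 - 2k - 80 = (k^2 - 3k - 88) + (k + 8)
  k^2 - 3k - 88 = (k - 11)(k + 8) + (0)
The last nonzero remainder k + 8 is already monic.
Cancel k + 8 from numerator and denominator to get the reduced form.

(-10 + k)/(-11 + k)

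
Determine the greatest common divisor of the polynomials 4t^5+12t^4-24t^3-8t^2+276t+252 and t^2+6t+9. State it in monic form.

t^2+6t+9

By polynomial division,
  4t^5+12t^4-24t^3-8t^2+276t+252 = (4t^3-12t^2+12t+28)(t^2+6t+9) + (0)
The last nonzero remainder t^2+6t+9 is already monic.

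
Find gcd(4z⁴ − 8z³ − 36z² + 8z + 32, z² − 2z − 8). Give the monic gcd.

Apply the Euclidean algorithm:
  4z⁴ − 8z³ − 36z² + 8z + 32 = (4z² − 4)(z² − 2z − 8) + (0)
The last nonzero remainder z² − 2z − 8 is already monic.

z² − 2z − 8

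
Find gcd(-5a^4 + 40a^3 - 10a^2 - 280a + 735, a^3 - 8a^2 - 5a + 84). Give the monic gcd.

Apply the Euclidean algorithm:
  -5a^4 + 40a^3 - 10a^2 - 280a + 735 = (-5a)(a^3 - 8a^2 - 5a + 84) + (-35a^2 + 140a + 735)
  a^3 - 8a^2 - 5a + 84 = (-(1/35)a + 4/35)(-35a^2 + 140a + 735) + (0)
Last nonzero remainder: -35a^2 + 140a + 735. Dividing through by -35 gives the monic gcd a^2 - 4a - 21.

a^2 - 4a - 21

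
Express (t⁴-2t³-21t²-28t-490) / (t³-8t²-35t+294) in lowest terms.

Repeated division with remainder:
  t⁴-2t³-21t²-28t-490 = (t+6)(t³-8t²-35t+294) + (62t²-112t-2254)
  t³-8t²-35t+294 = ((1/62)t-96/961)(62t²-112t-2254) + (-(9450/961)t+66150/961)
  62t²-112t-2254 = (-(29791/4725)t-22103/675)(-(9450/961)t+66150/961) + (0)
Last nonzero remainder: -(9450/961)t+66150/961. Dividing through by -9450/961 gives the monic gcd t-7.
Cancel t-7 from numerator and denominator to get the reduced form.

(t³+5t²+14t+70)/(t²-t-42)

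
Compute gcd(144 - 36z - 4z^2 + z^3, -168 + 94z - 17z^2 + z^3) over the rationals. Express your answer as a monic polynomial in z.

Repeated division with remainder:
  z^3 - 4z^2 - 36z + 144 = (z^3 - 17z^2 + 94z - 168) + (13z^2 - 130z + 312)
  z^3 - 17z^2 + 94z - 168 = ((1/13)z - 7/13)(13z^2 - 130z + 312) + (0)
Last nonzero remainder: 13z^2 - 130z + 312. Dividing through by 13 gives the monic gcd z^2 - 10z + 24.

24 - 10z + z^2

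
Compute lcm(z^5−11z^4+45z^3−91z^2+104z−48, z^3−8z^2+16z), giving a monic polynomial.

Repeated division with remainder:
  z^5−11z^4+45z^3−91z^2+104z−48 = (z^2−3z+5)(z^3−8z^2+16z) + (−3z^2+24z−48)
  z^3−8z^2+16z = (−(1/3)z)(−3z^2+24z−48) + (0)
Last nonzero remainder: −3z^2+24z−48. Dividing through by −3 gives the monic gcd z^2−8z+16.
Then lcm(f, g) = f·g / gcd(f, g); expanding and making the result monic gives the answer.

z^6−11z^5+45z^4−91z^3+104z^2−48z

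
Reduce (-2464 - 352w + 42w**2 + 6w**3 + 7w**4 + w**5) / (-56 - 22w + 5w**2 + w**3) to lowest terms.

(88 + 22w + 4w**2 + w**3)/(2 + w)

By polynomial division,
  w**5 + 7w**4 + 6w**3 + 42w**2 - 352w - 2464 = (w**2 + 2w + 18)(w**3 + 5w**2 - 22w - 56) + (52w**2 + 156w - 1456)
  w**3 + 5w**2 - 22w - 56 = ((1/52)w + 1/26)(52w**2 + 156w - 1456) + (0)
Last nonzero remainder: 52w**2 + 156w - 1456. Dividing through by 52 gives the monic gcd w**2 + 3w - 28.
Cancel w**2 + 3w - 28 from numerator and denominator to get the reduced form.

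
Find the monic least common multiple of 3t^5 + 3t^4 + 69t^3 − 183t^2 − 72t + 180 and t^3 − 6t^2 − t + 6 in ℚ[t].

Repeated division with remainder:
  3t^5 + 3t^4 + 69t^3 − 183t^2 − 72t + 180 = (3t^2 + 21t + 198)(t^3 − 6t^2 − t + 6) + (1008t^2 − 1008)
  t^3 − 6t^2 − t + 6 = ((1/1008)t − 1/168)(1008t^2 − 1008) + (0)
Last nonzero remainder: 1008t^2 − 1008. Dividing through by 1008 gives the monic gcd t^2 − 1.
Then lcm(f, g) = f·g / gcd(f, g); expanding and making the result monic gives the answer.

t^6 − 5t^5 + 17t^4 − 199t^3 + 342t^2 + 204t − 360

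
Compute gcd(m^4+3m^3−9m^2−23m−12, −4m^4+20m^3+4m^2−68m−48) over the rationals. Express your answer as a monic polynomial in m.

m^3−m^2−5m−3

Apply the Euclidean algorithm:
  m^4+3m^3−9m^2−23m−12 = (−1/4)(−4m^4+20m^3+4m^2−68m−48) + (8m^3−8m^2−40m−24)
  −4m^4+20m^3+4m^2−68m−48 = (−(1/2)m+2)(8m^3−8m^2−40m−24) + (0)
Last nonzero remainder: 8m^3−8m^2−40m−24. Dividing through by 8 gives the monic gcd m^3−m^2−5m−3.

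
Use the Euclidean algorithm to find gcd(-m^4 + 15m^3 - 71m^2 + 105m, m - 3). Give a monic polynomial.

m - 3

By polynomial division,
  -m^4 + 15m^3 - 71m^2 + 105m = (-m^3 + 12m^2 - 35m)(m - 3) + (0)
The last nonzero remainder m - 3 is already monic.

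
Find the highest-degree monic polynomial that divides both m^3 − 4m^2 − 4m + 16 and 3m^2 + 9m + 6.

Repeated division with remainder:
  m^3 − 4m^2 − 4m + 16 = ((1/3)m − 7/3)(3m^2 + 9m + 6) + (15m + 30)
  3m^2 + 9m + 6 = ((1/5)m + 1/5)(15m + 30) + (0)
Last nonzero remainder: 15m + 30. Dividing through by 15 gives the monic gcd m + 2.

m + 2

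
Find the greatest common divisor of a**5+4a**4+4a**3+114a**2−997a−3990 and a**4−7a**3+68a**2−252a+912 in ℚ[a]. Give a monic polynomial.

a**2−a+38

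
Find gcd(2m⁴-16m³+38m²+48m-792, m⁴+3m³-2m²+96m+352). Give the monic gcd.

Repeated division with remainder:
  2m⁴-16m³+38m²+48m-792 = (2)(m⁴+3m³-2m²+96m+352) + (-22m³+42m²-144m-1496)
  m⁴+3m³-2m²+96m+352 = (-(1/22)m-27/121)(-22m³+42m²-144m-1496) + ((100/121)m²-(500/121)m+200/11)
  -22m³+42m²-144m-1496 = (-(1331/50)m-2057/25)((100/121)m²-(500/121)m+200/11) + (0)
Last nonzero remainder: (100/121)m²-(500/121)m+200/11. Dividing through by 100/121 gives the monic gcd m²-5m+22.

m²-5m+22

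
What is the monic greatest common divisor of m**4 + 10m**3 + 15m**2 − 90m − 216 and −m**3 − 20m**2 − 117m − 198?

Repeated division with remainder:
  m**4 + 10m**3 + 15m**2 − 90m − 216 = (−m + 10)(−m**3 − 20m**2 − 117m − 198) + (98m**2 + 882m + 1764)
  −m**3 − 20m**2 − 117m − 198 = (−(1/98)m − 11/98)(98m**2 + 882m + 1764) + (0)
Last nonzero remainder: 98m**2 + 882m + 1764. Dividing through by 98 gives the monic gcd m**2 + 9m + 18.

m**2 + 9m + 18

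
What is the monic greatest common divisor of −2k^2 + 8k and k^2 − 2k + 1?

Repeated division with remainder:
  −2k^2 + 8k = (−2)(k^2 − 2k + 1) + (4k + 2)
  k^2 − 2k + 1 = ((1/4)k − 5/8)(4k + 2) + (9/4)
  4k + 2 = ((16/9)k + 8/9)(9/4) + (0)
The last nonzero remainder is the constant 9/4, so the polynomials are coprime and gcd = 1.

1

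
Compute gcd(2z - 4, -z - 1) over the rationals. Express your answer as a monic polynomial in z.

Apply the Euclidean algorithm:
  2z - 4 = (-2)(-z - 1) + (-6)
  -z - 1 = ((1/6)z + 1/6)(-6) + (0)
The last nonzero remainder is the constant -6, so the polynomials are coprime and gcd = 1.

1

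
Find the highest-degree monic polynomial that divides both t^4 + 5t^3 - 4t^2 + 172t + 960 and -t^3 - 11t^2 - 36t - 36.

Apply the Euclidean algorithm:
  t^4 + 5t^3 - 4t^2 + 172t + 960 = (-t + 6)(-t^3 - 11t^2 - 36t - 36) + (26t^2 + 352t + 1176)
  -t^3 - 11t^2 - 36t - 36 = (-(1/26)t + 33/338)(26t^2 + 352t + 1176) + (-(4248/169)t - 25488/169)
  26t^2 + 352t + 1176 = (-(2197/2124)t - 8281/1062)(-(4248/169)t - 25488/169) + (0)
Last nonzero remainder: -(4248/169)t - 25488/169. Dividing through by -4248/169 gives the monic gcd t + 6.

t + 6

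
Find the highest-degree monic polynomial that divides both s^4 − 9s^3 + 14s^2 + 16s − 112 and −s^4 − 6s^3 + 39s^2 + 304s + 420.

s^2 − 5s − 14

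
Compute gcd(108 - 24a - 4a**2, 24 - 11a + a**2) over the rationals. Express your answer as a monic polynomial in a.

-3 + a

By polynomial division,
  -4a**2 - 24a + 108 = (-4)(a**2 - 11a + 24) + (-68a + 204)
  a**2 - 11a + 24 = (-(1/68)a + 2/17)(-68a + 204) + (0)
Last nonzero remainder: -68a + 204. Dividing through by -68 gives the monic gcd a - 3.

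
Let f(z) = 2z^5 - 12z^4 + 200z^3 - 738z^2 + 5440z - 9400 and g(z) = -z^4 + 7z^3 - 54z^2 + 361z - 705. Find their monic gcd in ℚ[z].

z^2 + z + 47

Apply the Euclidean algorithm:
  2z^5 - 12z^4 + 200z^3 - 738z^2 + 5440z - 9400 = (-2z - 2)(-z^4 + 7z^3 - 54z^2 + 361z - 705) + (106z^3 - 124z^2 + 4752z - 10810)
  -z^4 + 7z^3 - 54z^2 + 361z - 705 = (-(1/106)z + 309/5618)(106z^3 - 124z^2 + 4752z - 10810) + (-(6600/2809)z^2 - (6600/2809)z - 310200/2809)
  106z^3 - 124z^2 + 4752z - 10810 = (-(148877/3300)z + 64607/660)(-(6600/2809)z^2 - (6600/2809)z - 310200/2809) + (0)
Last nonzero remainder: -(6600/2809)z^2 - (6600/2809)z - 310200/2809. Dividing through by -6600/2809 gives the monic gcd z^2 + z + 47.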